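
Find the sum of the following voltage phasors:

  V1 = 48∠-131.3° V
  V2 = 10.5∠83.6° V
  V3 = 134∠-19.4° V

Step 1 — Convert each phasor to rectangular form:
  V1 = 48·(cos(-131.3°) + j·sin(-131.3°)) = -31.68 - j36.06 V
  V2 = 10.5·(cos(83.6°) + j·sin(83.6°)) = 1.17 + j10.43 V
  V3 = 134·(cos(-19.4°) + j·sin(-19.4°)) = 126.4 - j44.51 V
Step 2 — Sum components: V_total = 95.88 - j70.14 V.
Step 3 — Convert to polar: |V_total| = 118.8 V, ∠V_total = -36.2°.

V_total = 118.8∠-36.2° V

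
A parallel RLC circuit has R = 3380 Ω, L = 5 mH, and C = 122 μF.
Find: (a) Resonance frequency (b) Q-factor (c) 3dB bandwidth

Step 1 — Resonance: ω₀ = 1/√(LC) = 1/√(0.005·0.000122) = 1280 rad/s.
Step 2 — f₀ = ω₀/(2π) = 203.8 Hz.
Step 3 — Parallel Q: Q = R/(ω₀L) = 3380/(1280·0.005) = 528.
Step 4 — Bandwidth: Δω = ω₀/Q = 2.425 rad/s; BW = Δω/(2π) = 0.386 Hz.

(a) f₀ = 203.8 Hz  (b) Q = 528  (c) BW = 0.386 Hz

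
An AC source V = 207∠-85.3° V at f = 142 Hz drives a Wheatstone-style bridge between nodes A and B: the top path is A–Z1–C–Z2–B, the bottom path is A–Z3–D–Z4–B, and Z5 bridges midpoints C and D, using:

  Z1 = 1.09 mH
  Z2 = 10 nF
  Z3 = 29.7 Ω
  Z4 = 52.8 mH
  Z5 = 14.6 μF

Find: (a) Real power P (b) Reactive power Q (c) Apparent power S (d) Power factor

Step 1 — Angular frequency: ω = 2π·f = 2π·142 = 892.2 rad/s.
Step 2 — Component impedances:
  Z1: Z = jωL = j·892.2·0.00109 = 0 + j0.9725 Ω
  Z2: Z = 1/(jωC) = -j/(ω·C) = 0 - j1.121e+05 Ω
  Z3: Z = R = 29.7 Ω
  Z4: Z = jωL = j·892.2·0.0528 = 0 + j47.11 Ω
  Z5: Z = 1/(jωC) = -j/(ω·C) = 0 - j76.77 Ω
Step 3 — Bridge requires nodal analysis (the Z5 bridge couples midpoints C and D, so the two paths cannot be reduced to a simple series/parallel combination). Setting node B to ground and injecting 1 A at node A, the 3-node admittance system at A, C, D solves to V_A = Z_AB = 25.76 + j37.03 Ω = 45.11∠55.2° Ω.
Step 4 — Source phasor: V = 207∠-85.3° V = 16.96 - j206.3 V.
Step 5 — Current: I = V / Z = -3.539 - j2.921 A = 4.589∠-140.5° A.
Step 6 — Complex power: S = V·I* = 542.6 + j779.7 VA.
Step 7 — Real power: P = Re(S) = 542.6 W.
Step 8 — Reactive power: Q = Im(S) = 779.7 VAR.
Step 9 — Apparent power: |S| = 949.9 VA.
Step 10 — Power factor: PF = P/|S| = 0.5712 (lagging).

(a) P = 542.6 W  (b) Q = 779.7 VAR  (c) S = 949.9 VA  (d) PF = 0.5712 (lagging)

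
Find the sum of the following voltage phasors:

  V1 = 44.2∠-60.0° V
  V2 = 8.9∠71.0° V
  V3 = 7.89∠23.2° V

Step 1 — Convert each phasor to rectangular form:
  V1 = 44.2·(cos(-60.0°) + j·sin(-60.0°)) = 22.1 - j38.28 V
  V2 = 8.9·(cos(71.0°) + j·sin(71.0°)) = 2.898 + j8.415 V
  V3 = 7.89·(cos(23.2°) + j·sin(23.2°)) = 7.252 + j3.108 V
Step 2 — Sum components: V_total = 32.25 - j26.76 V.
Step 3 — Convert to polar: |V_total| = 41.9 V, ∠V_total = -39.7°.

V_total = 41.9∠-39.7° V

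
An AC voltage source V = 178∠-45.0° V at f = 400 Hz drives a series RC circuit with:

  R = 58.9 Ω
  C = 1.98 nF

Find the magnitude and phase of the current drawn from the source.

Step 1 — Angular frequency: ω = 2π·f = 2π·400 = 2513 rad/s.
Step 2 — Component impedances:
  R: Z = R = 58.9 Ω
  C: Z = 1/(jωC) = -j/(ω·C) = 0 - j2.01e+05 Ω
Step 3 — Series combination: Z_total = R + C = 58.9 - j2.01e+05 Ω = 2.01e+05∠-90.0° Ω.
Step 4 — Source phasor: V = 178∠-45.0° V = 125.9 - j125.9 V.
Step 5 — Ohm's law: I = V / Z_total = (125.9 - j125.9) / (58.9 - j2.01e+05) = 0.0006265 + j0.0006262 A.
Step 6 — Convert to polar: |I| = 0.0008858 A, ∠I = 45.0°.

I = 0.0008858∠45.0° A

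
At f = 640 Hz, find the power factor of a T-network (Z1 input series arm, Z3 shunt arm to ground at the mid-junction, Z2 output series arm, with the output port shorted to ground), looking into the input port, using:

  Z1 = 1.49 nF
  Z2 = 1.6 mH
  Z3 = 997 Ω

Step 1 — Angular frequency: ω = 2π·f = 2π·640 = 4021 rad/s.
Step 2 — Component impedances:
  Z1: Z = 1/(jωC) = -j/(ω·C) = 0 - j1.669e+05 Ω
  Z2: Z = jωL = j·4021·0.0016 = 0 + j6.434 Ω
  Z3: Z = R = 997 Ω
Step 3 — With the output port shorted to ground, the output series arm Z2 runs from the junction to ground; the shunt arm Z3 also runs from the junction to ground. They appear in parallel: Z3 || Z2 = 0.04152 + j6.434 Ω.
Step 4 — Series with input arm Z1: Z_in = Z1 + (Z3 || Z2) = 0.04152 - j1.669e+05 Ω = 1.669e+05∠-90.0° Ω.
Step 5 — Power factor: PF = cos(φ) = Re(Z)/|Z| = 0.04152/1.669e+05 = 2.488e-07.
Step 6 — Type: Im(Z) = -1.669e+05 ⇒ leading (phase φ = -90.0°).

PF = 2.488e-07 (leading, φ = -90.0°)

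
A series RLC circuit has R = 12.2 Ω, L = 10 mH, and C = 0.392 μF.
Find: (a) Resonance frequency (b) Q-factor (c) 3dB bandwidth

Step 1 — Resonance: ω₀ = 1/√(LC) = 1/√(0.01·3.92e-07) = 1.597e+04 rad/s.
Step 2 — f₀ = ω₀/(2π) = 2542 Hz.
Step 3 — Series Q: Q = ω₀L/R = 1.597e+04·0.01/12.2 = 13.09.
Step 4 — Bandwidth: Δω = ω₀/Q = 1220 rad/s; BW = Δω/(2π) = 194.2 Hz.

(a) f₀ = 2542 Hz  (b) Q = 13.09  (c) BW = 194.2 Hz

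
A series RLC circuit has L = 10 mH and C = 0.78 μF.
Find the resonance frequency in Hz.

Step 1 — Resonance condition Im(Z)=0 gives ω₀ = 1/√(LC).
Step 2 — ω₀ = 1/√(0.01·7.8e-07) = 1.132e+04 rad/s.
Step 3 — f₀ = ω₀/(2π) = 1802 Hz.

f₀ = 1802 Hz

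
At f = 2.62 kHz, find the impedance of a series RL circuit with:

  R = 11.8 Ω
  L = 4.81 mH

Step 1 — Angular frequency: ω = 2π·f = 2π·2620 = 1.646e+04 rad/s.
Step 2 — Component impedances:
  R: Z = R = 11.8 Ω
  L: Z = jωL = j·1.646e+04·0.00481 = 0 + j79.18 Ω
Step 3 — Series combination: Z_total = R + L = 11.8 + j79.18 Ω = 80.06∠81.5° Ω.

Z = 11.8 + j79.18 Ω = 80.06∠81.5° Ω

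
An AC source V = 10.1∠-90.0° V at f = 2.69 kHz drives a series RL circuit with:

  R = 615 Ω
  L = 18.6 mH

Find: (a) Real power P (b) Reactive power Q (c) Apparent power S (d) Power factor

Step 1 — Angular frequency: ω = 2π·f = 2π·2690 = 1.69e+04 rad/s.
Step 2 — Component impedances:
  R: Z = R = 615 Ω
  L: Z = jωL = j·1.69e+04·0.0186 = 0 + j314.4 Ω
Step 3 — Series combination: Z_total = R + L = 615 + j314.4 Ω = 690.7∠27.1° Ω.
Step 4 — Source phasor: V = 10.1∠-90.0° V = 0 - j10.1 V.
Step 5 — Current: I = V / Z = -0.006656 - j0.01302 A = 0.01462∠-117.1° A.
Step 6 — Complex power: S = V·I* = 0.1315 + j0.06722 VA.
Step 7 — Real power: P = Re(S) = 0.1315 W.
Step 8 — Reactive power: Q = Im(S) = 0.06722 VAR.
Step 9 — Apparent power: |S| = 0.1477 VA.
Step 10 — Power factor: PF = P/|S| = 0.8904 (lagging).

(a) P = 0.1315 W  (b) Q = 0.06722 VAR  (c) S = 0.1477 VA  (d) PF = 0.8904 (lagging)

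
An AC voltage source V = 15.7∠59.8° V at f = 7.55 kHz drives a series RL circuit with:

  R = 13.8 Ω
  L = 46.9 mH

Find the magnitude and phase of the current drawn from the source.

Step 1 — Angular frequency: ω = 2π·f = 2π·7550 = 4.744e+04 rad/s.
Step 2 — Component impedances:
  R: Z = R = 13.8 Ω
  L: Z = jωL = j·4.744e+04·0.0469 = 0 + j2225 Ω
Step 3 — Series combination: Z_total = R + L = 13.8 + j2225 Ω = 2225∠89.6° Ω.
Step 4 — Source phasor: V = 15.7∠59.8° V = 7.897 + j13.57 V.
Step 5 — Ohm's law: I = V / Z_total = (7.897 + j13.57) / (13.8 + j2225) = 0.006121 - j0.003512 A.
Step 6 — Convert to polar: |I| = 0.007057 A, ∠I = -29.8°.

I = 0.007057∠-29.8° A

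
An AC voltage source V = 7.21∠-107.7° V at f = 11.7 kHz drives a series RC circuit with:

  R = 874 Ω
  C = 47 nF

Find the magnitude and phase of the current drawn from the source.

Step 1 — Angular frequency: ω = 2π·f = 2π·1.17e+04 = 7.351e+04 rad/s.
Step 2 — Component impedances:
  R: Z = R = 874 Ω
  C: Z = 1/(jωC) = -j/(ω·C) = 0 - j289.4 Ω
Step 3 — Series combination: Z_total = R + C = 874 - j289.4 Ω = 920.7∠-18.3° Ω.
Step 4 — Source phasor: V = 7.21∠-107.7° V = -2.192 - j6.869 V.
Step 5 — Ohm's law: I = V / Z_total = (-2.192 - j6.869) / (874 - j289.4) = 8.505e-05 - j0.007831 A.
Step 6 — Convert to polar: |I| = 0.007831 A, ∠I = -89.4°.

I = 0.007831∠-89.4° A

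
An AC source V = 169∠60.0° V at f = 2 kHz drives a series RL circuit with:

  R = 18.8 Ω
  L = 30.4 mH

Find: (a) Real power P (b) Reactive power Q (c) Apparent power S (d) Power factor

Step 1 — Angular frequency: ω = 2π·f = 2π·2000 = 1.257e+04 rad/s.
Step 2 — Component impedances:
  R: Z = R = 18.8 Ω
  L: Z = jωL = j·1.257e+04·0.0304 = 0 + j382 Ω
Step 3 — Series combination: Z_total = R + L = 18.8 + j382 Ω = 382.5∠87.2° Ω.
Step 4 — Source phasor: V = 169∠60.0° V = 84.5 + j146.4 V.
Step 5 — Current: I = V / Z = 0.3931 - j0.2019 A = 0.4419∠-27.2° A.
Step 6 — Complex power: S = V·I* = 3.67 + j74.58 VA.
Step 7 — Real power: P = Re(S) = 3.67 W.
Step 8 — Reactive power: Q = Im(S) = 74.58 VAR.
Step 9 — Apparent power: |S| = 74.67 VA.
Step 10 — Power factor: PF = P/|S| = 0.04915 (lagging).

(a) P = 3.67 W  (b) Q = 74.58 VAR  (c) S = 74.67 VA  (d) PF = 0.04915 (lagging)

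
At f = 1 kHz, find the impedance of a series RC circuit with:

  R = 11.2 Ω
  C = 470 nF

Step 1 — Angular frequency: ω = 2π·f = 2π·1000 = 6283 rad/s.
Step 2 — Component impedances:
  R: Z = R = 11.2 Ω
  C: Z = 1/(jωC) = -j/(ω·C) = 0 - j338.6 Ω
Step 3 — Series combination: Z_total = R + C = 11.2 - j338.6 Ω = 338.8∠-88.1° Ω.

Z = 11.2 - j338.6 Ω = 338.8∠-88.1° Ω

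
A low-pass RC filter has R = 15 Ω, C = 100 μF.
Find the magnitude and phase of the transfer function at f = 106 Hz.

Step 1 — Angular frequency: ω = 2π·106 = 666 rad/s.
Step 2 — Transfer function: H(jω) = 1/(1 + jωRC).
Step 3 — Denominator: 1 + jωRC = 1 + j·666·15·0.0001 = 1 + j0.999.
Step 4 — H = 0.5005 - j0.5.
Step 5 — Magnitude: |H| = 0.7075 (-3.0 dB); phase: φ = -45.0°.

|H| = 0.7075 (-3.0 dB), φ = -45.0°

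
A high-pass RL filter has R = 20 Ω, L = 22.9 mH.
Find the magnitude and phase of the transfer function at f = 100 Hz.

Step 1 — Angular frequency: ω = 2π·100 = 628.3 rad/s.
Step 2 — Transfer function: H(jω) = jωL/(R + jωL).
Step 3 — Numerator jωL = j·14.39; denominator R + jωL = 20 + j14.39.
Step 4 — H = 0.3411 + j0.4741.
Step 5 — Magnitude: |H| = 0.584 (-4.7 dB); phase: φ = 54.3°.

|H| = 0.584 (-4.7 dB), φ = 54.3°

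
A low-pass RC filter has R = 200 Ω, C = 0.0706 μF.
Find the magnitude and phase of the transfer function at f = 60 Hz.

Step 1 — Angular frequency: ω = 2π·60 = 377 rad/s.
Step 2 — Transfer function: H(jω) = 1/(1 + jωRC).
Step 3 — Denominator: 1 + jωRC = 1 + j·377·200·7.06e-08 = 1 + j0.005323.
Step 4 — H = 1 - j0.005323.
Step 5 — Magnitude: |H| = 1 (-0.0 dB); phase: φ = -0.3°.

|H| = 1 (-0.0 dB), φ = -0.3°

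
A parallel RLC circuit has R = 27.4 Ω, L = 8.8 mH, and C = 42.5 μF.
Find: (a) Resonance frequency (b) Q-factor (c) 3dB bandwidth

Step 1 — Resonance: ω₀ = 1/√(LC) = 1/√(0.0088·4.25e-05) = 1635 rad/s.
Step 2 — f₀ = ω₀/(2π) = 260.2 Hz.
Step 3 — Parallel Q: Q = R/(ω₀L) = 27.4/(1635·0.0088) = 1.904.
Step 4 — Bandwidth: Δω = ω₀/Q = 858.7 rad/s; BW = Δω/(2π) = 136.7 Hz.

(a) f₀ = 260.2 Hz  (b) Q = 1.904  (c) BW = 136.7 Hz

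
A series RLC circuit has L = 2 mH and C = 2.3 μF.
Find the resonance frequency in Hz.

Step 1 — Resonance condition Im(Z)=0 gives ω₀ = 1/√(LC).
Step 2 — ω₀ = 1/√(0.002·2.3e-06) = 1.474e+04 rad/s.
Step 3 — f₀ = ω₀/(2π) = 2347 Hz.

f₀ = 2347 Hz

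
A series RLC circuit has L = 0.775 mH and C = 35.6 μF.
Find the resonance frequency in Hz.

Step 1 — Resonance condition Im(Z)=0 gives ω₀ = 1/√(LC).
Step 2 — ω₀ = 1/√(0.000775·3.56e-05) = 6020 rad/s.
Step 3 — f₀ = ω₀/(2π) = 958.2 Hz.

f₀ = 958.2 Hz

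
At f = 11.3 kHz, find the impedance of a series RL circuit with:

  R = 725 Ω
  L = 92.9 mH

Step 1 — Angular frequency: ω = 2π·f = 2π·1.13e+04 = 7.1e+04 rad/s.
Step 2 — Component impedances:
  R: Z = R = 725 Ω
  L: Z = jωL = j·7.1e+04·0.0929 = 0 + j6596 Ω
Step 3 — Series combination: Z_total = R + L = 725 + j6596 Ω = 6636∠83.7° Ω.

Z = 725 + j6596 Ω = 6636∠83.7° Ω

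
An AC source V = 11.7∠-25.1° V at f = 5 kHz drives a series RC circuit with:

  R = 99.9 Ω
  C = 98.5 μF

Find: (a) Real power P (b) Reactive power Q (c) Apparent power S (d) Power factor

Step 1 — Angular frequency: ω = 2π·f = 2π·5000 = 3.142e+04 rad/s.
Step 2 — Component impedances:
  R: Z = R = 99.9 Ω
  C: Z = 1/(jωC) = -j/(ω·C) = 0 - j0.3232 Ω
Step 3 — Series combination: Z_total = R + C = 99.9 - j0.3232 Ω = 99.9∠-0.2° Ω.
Step 4 — Source phasor: V = 11.7∠-25.1° V = 10.6 - j4.963 V.
Step 5 — Current: I = V / Z = 0.1062 - j0.04934 A = 0.1171∠-24.9° A.
Step 6 — Complex power: S = V·I* = 1.37 - j0.004433 VA.
Step 7 — Real power: P = Re(S) = 1.37 W.
Step 8 — Reactive power: Q = Im(S) = -0.004433 VAR.
Step 9 — Apparent power: |S| = 1.37 VA.
Step 10 — Power factor: PF = P/|S| = 1 (leading).

(a) P = 1.37 W  (b) Q = -0.004433 VAR  (c) S = 1.37 VA  (d) PF = 1 (leading)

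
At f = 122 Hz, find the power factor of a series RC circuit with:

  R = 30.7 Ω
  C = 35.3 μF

Step 1 — Angular frequency: ω = 2π·f = 2π·122 = 766.5 rad/s.
Step 2 — Component impedances:
  R: Z = R = 30.7 Ω
  C: Z = 1/(jωC) = -j/(ω·C) = 0 - j36.96 Ω
Step 3 — Series combination: Z_total = R + C = 30.7 - j36.96 Ω = 48.04∠-50.3° Ω.
Step 4 — Power factor: PF = cos(φ) = Re(Z)/|Z| = 30.7/48.044 = 0.639.
Step 5 — Type: Im(Z) = -36.96 ⇒ leading (phase φ = -50.3°).

PF = 0.639 (leading, φ = -50.3°)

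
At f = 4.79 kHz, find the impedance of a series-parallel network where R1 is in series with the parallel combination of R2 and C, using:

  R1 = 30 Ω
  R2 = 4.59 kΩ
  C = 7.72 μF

Step 1 — Angular frequency: ω = 2π·f = 2π·4790 = 3.01e+04 rad/s.
Step 2 — Component impedances:
  R1: Z = R = 30 Ω
  R2: Z = R = 4590 Ω
  C: Z = 1/(jωC) = -j/(ω·C) = 0 - j4.304 Ω
Step 3 — Parallel branch: R2 || C = 1/(1/R2 + 1/C) = 0.004036 - j4.304 Ω.
Step 4 — Series with R1: Z_total = R1 + (R2 || C) = 30 - j4.304 Ω = 30.31∠-8.2° Ω.

Z = 30 - j4.304 Ω = 30.31∠-8.2° Ω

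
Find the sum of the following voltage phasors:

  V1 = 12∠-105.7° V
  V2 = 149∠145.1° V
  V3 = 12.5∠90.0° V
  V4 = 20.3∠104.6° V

Step 1 — Convert each phasor to rectangular form:
  V1 = 12·(cos(-105.7°) + j·sin(-105.7°)) = -3.247 - j11.55 V
  V2 = 149·(cos(145.1°) + j·sin(145.1°)) = -122.2 + j85.25 V
  V3 = 12.5·(cos(90.0°) + j·sin(90.0°)) = 0 + j12.5 V
  V4 = 20.3·(cos(104.6°) + j·sin(104.6°)) = -5.117 + j19.64 V
Step 2 — Sum components: V_total = -130.6 + j105.8 V.
Step 3 — Convert to polar: |V_total| = 168.1 V, ∠V_total = 141.0°.

V_total = 168.1∠141.0° V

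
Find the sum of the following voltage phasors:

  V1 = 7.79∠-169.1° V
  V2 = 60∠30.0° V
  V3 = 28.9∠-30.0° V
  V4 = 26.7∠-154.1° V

Step 1 — Convert each phasor to rectangular form:
  V1 = 7.79·(cos(-169.1°) + j·sin(-169.1°)) = -7.649 - j1.473 V
  V2 = 60·(cos(30.0°) + j·sin(30.0°)) = 51.96 + j30 V
  V3 = 28.9·(cos(-30.0°) + j·sin(-30.0°)) = 25.03 - j14.45 V
  V4 = 26.7·(cos(-154.1°) + j·sin(-154.1°)) = -24.02 - j11.66 V
Step 2 — Sum components: V_total = 45.32 + j2.414 V.
Step 3 — Convert to polar: |V_total| = 45.39 V, ∠V_total = 3.0°.

V_total = 45.39∠3.0° V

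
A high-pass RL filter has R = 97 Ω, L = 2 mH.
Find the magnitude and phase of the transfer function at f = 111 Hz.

Step 1 — Angular frequency: ω = 2π·111 = 697.4 rad/s.
Step 2 — Transfer function: H(jω) = jωL/(R + jωL).
Step 3 — Numerator jωL = j·1.395; denominator R + jωL = 97 + j1.395.
Step 4 — H = 0.0002067 + j0.01438.
Step 5 — Magnitude: |H| = 0.01438 (-36.8 dB); phase: φ = 89.2°.

|H| = 0.01438 (-36.8 dB), φ = 89.2°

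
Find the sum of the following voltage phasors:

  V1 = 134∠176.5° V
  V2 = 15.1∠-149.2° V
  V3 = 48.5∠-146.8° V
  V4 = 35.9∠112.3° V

Step 1 — Convert each phasor to rectangular form:
  V1 = 134·(cos(176.5°) + j·sin(176.5°)) = -133.8 + j8.181 V
  V2 = 15.1·(cos(-149.2°) + j·sin(-149.2°)) = -12.97 - j7.732 V
  V3 = 48.5·(cos(-146.8°) + j·sin(-146.8°)) = -40.58 - j26.56 V
  V4 = 35.9·(cos(112.3°) + j·sin(112.3°)) = -13.62 + j33.22 V
Step 2 — Sum components: V_total = -200.9 + j7.107 V.
Step 3 — Convert to polar: |V_total| = 201.1 V, ∠V_total = 178.0°.

V_total = 201.1∠178.0° V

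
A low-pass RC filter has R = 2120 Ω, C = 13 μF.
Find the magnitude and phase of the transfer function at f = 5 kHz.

Step 1 — Angular frequency: ω = 2π·5000 = 3.142e+04 rad/s.
Step 2 — Transfer function: H(jω) = 1/(1 + jωRC).
Step 3 — Denominator: 1 + jωRC = 1 + j·3.142e+04·2120·1.3e-05 = 1 + j865.8.
Step 4 — H = 1.334e-06 - j0.001155.
Step 5 — Magnitude: |H| = 0.001155 (-58.7 dB); phase: φ = -89.9°.

|H| = 0.001155 (-58.7 dB), φ = -89.9°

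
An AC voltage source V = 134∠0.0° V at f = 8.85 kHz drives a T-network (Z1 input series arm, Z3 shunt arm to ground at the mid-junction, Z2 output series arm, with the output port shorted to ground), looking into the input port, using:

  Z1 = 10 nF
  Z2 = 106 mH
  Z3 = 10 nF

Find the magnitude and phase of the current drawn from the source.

Step 1 — Angular frequency: ω = 2π·f = 2π·8850 = 5.561e+04 rad/s.
Step 2 — Component impedances:
  Z1: Z = 1/(jωC) = -j/(ω·C) = 0 - j1798 Ω
  Z2: Z = jωL = j·5.561e+04·0.106 = 0 + j5894 Ω
  Z3: Z = 1/(jωC) = -j/(ω·C) = 0 - j1798 Ω
Step 3 — With the output port shorted to ground, the output series arm Z2 runs from the junction to ground; the shunt arm Z3 also runs from the junction to ground. They appear in parallel: Z3 || Z2 = 0 - j2588 Ω.
Step 4 — Series with input arm Z1: Z_in = Z1 + (Z3 || Z2) = 0 - j4386 Ω = 4386∠-90.0° Ω.
Step 5 — Source phasor: V = 134∠0.0° V = 134 V.
Step 6 — Ohm's law: I = V / Z_total = (134) / (0 - j4386) = 0 + j0.03055 A.
Step 7 — Convert to polar: |I| = 0.03055 A, ∠I = 90.0°.

I = 0.03055∠90.0° A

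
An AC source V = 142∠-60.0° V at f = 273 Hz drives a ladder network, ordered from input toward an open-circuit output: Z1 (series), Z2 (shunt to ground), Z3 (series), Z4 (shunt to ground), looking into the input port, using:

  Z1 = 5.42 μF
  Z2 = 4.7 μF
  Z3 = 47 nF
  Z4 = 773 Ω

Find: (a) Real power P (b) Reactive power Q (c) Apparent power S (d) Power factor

Step 1 — Angular frequency: ω = 2π·f = 2π·273 = 1715 rad/s.
Step 2 — Component impedances:
  Z1: Z = 1/(jωC) = -j/(ω·C) = 0 - j107.6 Ω
  Z2: Z = 1/(jωC) = -j/(ω·C) = 0 - j124 Ω
  Z3: Z = 1/(jωC) = -j/(ω·C) = 0 - j1.24e+04 Ω
  Z4: Z = R = 773 Ω
Step 3 — Ladder network (open output): work backward from the far end, alternating series and parallel combinations. Z_in = 0.07549 - j230.4 Ω = 230.4∠-90.0° Ω.
Step 4 — Source phasor: V = 142∠-60.0° V = 71 - j123 V.
Step 5 — Current: I = V / Z = 0.5339 + j0.308 A = 0.6164∠30.0° A.
Step 6 — Complex power: S = V·I* = 0.02868 - j87.53 VA.
Step 7 — Real power: P = Re(S) = 0.02868 W.
Step 8 — Reactive power: Q = Im(S) = -87.53 VAR.
Step 9 — Apparent power: |S| = 87.53 VA.
Step 10 — Power factor: PF = P/|S| = 0.0003277 (leading).

(a) P = 0.02868 W  (b) Q = -87.53 VAR  (c) S = 87.53 VA  (d) PF = 0.0003277 (leading)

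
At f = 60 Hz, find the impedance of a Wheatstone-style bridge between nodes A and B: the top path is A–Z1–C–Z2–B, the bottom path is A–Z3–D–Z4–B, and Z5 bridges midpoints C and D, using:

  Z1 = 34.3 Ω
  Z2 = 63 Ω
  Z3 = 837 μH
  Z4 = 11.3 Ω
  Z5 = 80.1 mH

Step 1 — Angular frequency: ω = 2π·f = 2π·60 = 377 rad/s.
Step 2 — Component impedances:
  Z1: Z = R = 34.3 Ω
  Z2: Z = R = 63 Ω
  Z3: Z = jωL = j·377·0.000837 = 0 + j0.3155 Ω
  Z4: Z = R = 11.3 Ω
  Z5: Z = jωL = j·377·0.0801 = 0 + j30.2 Ω
Step 3 — Bridge requires nodal analysis (the Z5 bridge couples midpoints C and D, so the two paths cannot be reduced to a simple series/parallel combination). Setting node B to ground and injecting 1 A at node A, the 3-node admittance system at A, C, D solves to V_A = Z_AB = 9.951 + j0.5371 Ω = 9.965∠3.1° Ω.

Z = 9.951 + j0.5371 Ω = 9.965∠3.1° Ω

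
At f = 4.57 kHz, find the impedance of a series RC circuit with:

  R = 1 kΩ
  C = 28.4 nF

Step 1 — Angular frequency: ω = 2π·f = 2π·4570 = 2.871e+04 rad/s.
Step 2 — Component impedances:
  R: Z = R = 1000 Ω
  C: Z = 1/(jωC) = -j/(ω·C) = 0 - j1226 Ω
Step 3 — Series combination: Z_total = R + C = 1000 - j1226 Ω = 1582∠-50.8° Ω.

Z = 1000 - j1226 Ω = 1582∠-50.8° Ω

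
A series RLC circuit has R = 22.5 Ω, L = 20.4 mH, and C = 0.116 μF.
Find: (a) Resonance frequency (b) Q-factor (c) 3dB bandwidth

Step 1 — Resonance: ω₀ = 1/√(LC) = 1/√(0.0204·1.16e-07) = 2.056e+04 rad/s.
Step 2 — f₀ = ω₀/(2π) = 3272 Hz.
Step 3 — Series Q: Q = ω₀L/R = 2.056e+04·0.0204/22.5 = 18.64.
Step 4 — Bandwidth: Δω = ω₀/Q = 1103 rad/s; BW = Δω/(2π) = 175.5 Hz.

(a) f₀ = 3272 Hz  (b) Q = 18.64  (c) BW = 175.5 Hz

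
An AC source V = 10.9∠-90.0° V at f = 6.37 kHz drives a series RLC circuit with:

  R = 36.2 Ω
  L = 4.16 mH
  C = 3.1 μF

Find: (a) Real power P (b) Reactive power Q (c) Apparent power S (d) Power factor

Step 1 — Angular frequency: ω = 2π·f = 2π·6370 = 4.002e+04 rad/s.
Step 2 — Component impedances:
  R: Z = R = 36.2 Ω
  L: Z = jωL = j·4.002e+04·0.00416 = 0 + j166.5 Ω
  C: Z = 1/(jωC) = -j/(ω·C) = 0 - j8.06 Ω
Step 3 — Series combination: Z_total = R + L + C = 36.2 + j158.4 Ω = 162.5∠77.1° Ω.
Step 4 — Source phasor: V = 10.9∠-90.0° V = 0 - j10.9 V.
Step 5 — Current: I = V / Z = -0.06538 - j0.01494 A = 0.06707∠-167.1° A.
Step 6 — Complex power: S = V·I* = 0.1628 + j0.7127 VA.
Step 7 — Real power: P = Re(S) = 0.1628 W.
Step 8 — Reactive power: Q = Im(S) = 0.7127 VAR.
Step 9 — Apparent power: |S| = 0.731 VA.
Step 10 — Power factor: PF = P/|S| = 0.2227 (lagging).

(a) P = 0.1628 W  (b) Q = 0.7127 VAR  (c) S = 0.731 VA  (d) PF = 0.2227 (lagging)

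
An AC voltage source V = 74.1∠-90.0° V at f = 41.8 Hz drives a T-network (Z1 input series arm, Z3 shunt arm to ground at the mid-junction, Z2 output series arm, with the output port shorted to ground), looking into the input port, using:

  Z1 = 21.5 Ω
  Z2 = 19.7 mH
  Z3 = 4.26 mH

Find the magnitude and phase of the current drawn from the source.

Step 1 — Angular frequency: ω = 2π·f = 2π·41.8 = 262.6 rad/s.
Step 2 — Component impedances:
  Z1: Z = R = 21.5 Ω
  Z2: Z = jωL = j·262.6·0.0197 = 0 + j5.174 Ω
  Z3: Z = jωL = j·262.6·0.00426 = 0 + j1.119 Ω
Step 3 — With the output port shorted to ground, the output series arm Z2 runs from the junction to ground; the shunt arm Z3 also runs from the junction to ground. They appear in parallel: Z3 || Z2 = 0 + j0.9199 Ω.
Step 4 — Series with input arm Z1: Z_in = Z1 + (Z3 || Z2) = 21.5 + j0.9199 Ω = 21.52∠2.4° Ω.
Step 5 — Source phasor: V = 74.1∠-90.0° V = 0 - j74.1 V.
Step 6 — Ohm's law: I = V / Z_total = (0 - j74.1) / (21.5 + j0.9199) = -0.1472 - j3.44 A.
Step 7 — Convert to polar: |I| = 3.443 A, ∠I = -92.4°.

I = 3.443∠-92.4° A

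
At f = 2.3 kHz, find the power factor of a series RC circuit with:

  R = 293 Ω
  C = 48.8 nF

Step 1 — Angular frequency: ω = 2π·f = 2π·2300 = 1.445e+04 rad/s.
Step 2 — Component impedances:
  R: Z = R = 293 Ω
  C: Z = 1/(jωC) = -j/(ω·C) = 0 - j1418 Ω
Step 3 — Series combination: Z_total = R + C = 293 - j1418 Ω = 1448∠-78.3° Ω.
Step 4 — Power factor: PF = cos(φ) = Re(Z)/|Z| = 293/1447.9 = 0.2024.
Step 5 — Type: Im(Z) = -1418 ⇒ leading (phase φ = -78.3°).

PF = 0.2024 (leading, φ = -78.3°)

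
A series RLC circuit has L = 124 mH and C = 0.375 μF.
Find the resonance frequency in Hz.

Step 1 — Resonance condition Im(Z)=0 gives ω₀ = 1/√(LC).
Step 2 — ω₀ = 1/√(0.124·3.75e-07) = 4637 rad/s.
Step 3 — f₀ = ω₀/(2π) = 738.1 Hz.

f₀ = 738.1 Hz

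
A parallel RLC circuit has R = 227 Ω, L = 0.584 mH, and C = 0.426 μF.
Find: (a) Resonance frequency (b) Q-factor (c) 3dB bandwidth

Step 1 — Resonance: ω₀ = 1/√(LC) = 1/√(0.000584·4.26e-07) = 6.34e+04 rad/s.
Step 2 — f₀ = ω₀/(2π) = 1.009e+04 Hz.
Step 3 — Parallel Q: Q = R/(ω₀L) = 227/(6.34e+04·0.000584) = 6.131.
Step 4 — Bandwidth: Δω = ω₀/Q = 1.034e+04 rad/s; BW = Δω/(2π) = 1646 Hz.

(a) f₀ = 1.009e+04 Hz  (b) Q = 6.131  (c) BW = 1646 Hz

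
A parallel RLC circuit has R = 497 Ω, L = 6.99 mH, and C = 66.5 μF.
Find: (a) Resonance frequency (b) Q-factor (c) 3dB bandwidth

Step 1 — Resonance: ω₀ = 1/√(LC) = 1/√(0.00699·6.65e-05) = 1467 rad/s.
Step 2 — f₀ = ω₀/(2π) = 233.4 Hz.
Step 3 — Parallel Q: Q = R/(ω₀L) = 497/(1467·0.00699) = 48.48.
Step 4 — Bandwidth: Δω = ω₀/Q = 30.26 rad/s; BW = Δω/(2π) = 4.816 Hz.

(a) f₀ = 233.4 Hz  (b) Q = 48.48  (c) BW = 4.816 Hz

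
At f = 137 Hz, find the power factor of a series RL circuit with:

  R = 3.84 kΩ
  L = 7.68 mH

Step 1 — Angular frequency: ω = 2π·f = 2π·137 = 860.8 rad/s.
Step 2 — Component impedances:
  R: Z = R = 3840 Ω
  L: Z = jωL = j·860.8·0.00768 = 0 + j6.611 Ω
Step 3 — Series combination: Z_total = R + L = 3840 + j6.611 Ω = 3840∠0.1° Ω.
Step 4 — Power factor: PF = cos(φ) = Re(Z)/|Z| = 3840/3840 = 1.
Step 5 — Type: Im(Z) = 6.611 ⇒ lagging (phase φ = 0.1°).

PF = 1 (lagging, φ = 0.1°)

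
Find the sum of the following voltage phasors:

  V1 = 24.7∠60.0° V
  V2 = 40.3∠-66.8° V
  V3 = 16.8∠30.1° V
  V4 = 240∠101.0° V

Step 1 — Convert each phasor to rectangular form:
  V1 = 24.7·(cos(60.0°) + j·sin(60.0°)) = 12.35 + j21.39 V
  V2 = 40.3·(cos(-66.8°) + j·sin(-66.8°)) = 15.88 - j37.04 V
  V3 = 16.8·(cos(30.1°) + j·sin(30.1°)) = 14.53 + j8.425 V
  V4 = 240·(cos(101.0°) + j·sin(101.0°)) = -45.79 + j235.6 V
Step 2 — Sum components: V_total = -3.034 + j228.4 V.
Step 3 — Convert to polar: |V_total| = 228.4 V, ∠V_total = 90.8°.

V_total = 228.4∠90.8° V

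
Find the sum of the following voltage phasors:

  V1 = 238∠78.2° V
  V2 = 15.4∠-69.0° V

Step 1 — Convert each phasor to rectangular form:
  V1 = 238·(cos(78.2°) + j·sin(78.2°)) = 48.67 + j233 V
  V2 = 15.4·(cos(-69.0°) + j·sin(-69.0°)) = 5.519 - j14.38 V
Step 2 — Sum components: V_total = 54.19 + j218.6 V.
Step 3 — Convert to polar: |V_total| = 225.2 V, ∠V_total = 76.1°.

V_total = 225.2∠76.1° V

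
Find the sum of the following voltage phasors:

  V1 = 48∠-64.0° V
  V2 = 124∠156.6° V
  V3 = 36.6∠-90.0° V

Step 1 — Convert each phasor to rectangular form:
  V1 = 48·(cos(-64.0°) + j·sin(-64.0°)) = 21.04 - j43.14 V
  V2 = 124·(cos(156.6°) + j·sin(156.6°)) = -113.8 + j49.25 V
  V3 = 36.6·(cos(-90.0°) + j·sin(-90.0°)) = 0 - j36.6 V
Step 2 — Sum components: V_total = -92.76 - j30.5 V.
Step 3 — Convert to polar: |V_total| = 97.64 V, ∠V_total = -161.8°.

V_total = 97.64∠-161.8° V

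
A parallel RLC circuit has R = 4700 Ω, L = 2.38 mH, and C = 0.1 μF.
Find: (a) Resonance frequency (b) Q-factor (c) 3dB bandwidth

Step 1 — Resonance: ω₀ = 1/√(LC) = 1/√(0.00238·1e-07) = 6.482e+04 rad/s.
Step 2 — f₀ = ω₀/(2π) = 1.032e+04 Hz.
Step 3 — Parallel Q: Q = R/(ω₀L) = 4700/(6.482e+04·0.00238) = 30.47.
Step 4 — Bandwidth: Δω = ω₀/Q = 2128 rad/s; BW = Δω/(2π) = 338.6 Hz.

(a) f₀ = 1.032e+04 Hz  (b) Q = 30.47  (c) BW = 338.6 Hz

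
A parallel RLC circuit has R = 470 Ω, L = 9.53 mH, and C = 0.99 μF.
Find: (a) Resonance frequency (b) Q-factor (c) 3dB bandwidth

Step 1 — Resonance: ω₀ = 1/√(LC) = 1/√(0.00953·9.9e-07) = 1.03e+04 rad/s.
Step 2 — f₀ = ω₀/(2π) = 1639 Hz.
Step 3 — Parallel Q: Q = R/(ω₀L) = 470/(1.03e+04·0.00953) = 4.79.
Step 4 — Bandwidth: Δω = ω₀/Q = 2149 rad/s; BW = Δω/(2π) = 342 Hz.

(a) f₀ = 1639 Hz  (b) Q = 4.79  (c) BW = 342 Hz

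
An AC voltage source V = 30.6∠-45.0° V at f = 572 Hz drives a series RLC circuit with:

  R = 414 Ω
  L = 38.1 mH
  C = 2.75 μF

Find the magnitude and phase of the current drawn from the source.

Step 1 — Angular frequency: ω = 2π·f = 2π·572 = 3594 rad/s.
Step 2 — Component impedances:
  R: Z = R = 414 Ω
  L: Z = jωL = j·3594·0.0381 = 0 + j136.9 Ω
  C: Z = 1/(jωC) = -j/(ω·C) = 0 - j101.2 Ω
Step 3 — Series combination: Z_total = R + L + C = 414 + j35.75 Ω = 415.5∠4.9° Ω.
Step 4 — Source phasor: V = 30.6∠-45.0° V = 21.64 - j21.64 V.
Step 5 — Ohm's law: I = V / Z_total = (21.64 - j21.64) / (414 + j35.75) = 0.0474 - j0.05636 A.
Step 6 — Convert to polar: |I| = 0.07364 A, ∠I = -49.9°.

I = 0.07364∠-49.9° A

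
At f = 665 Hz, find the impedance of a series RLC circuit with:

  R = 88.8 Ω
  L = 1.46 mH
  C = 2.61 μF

Step 1 — Angular frequency: ω = 2π·f = 2π·665 = 4178 rad/s.
Step 2 — Component impedances:
  R: Z = R = 88.8 Ω
  L: Z = jωL = j·4178·0.00146 = 0 + j6.1 Ω
  C: Z = 1/(jωC) = -j/(ω·C) = 0 - j91.7 Ω
Step 3 — Series combination: Z_total = R + L + C = 88.8 - j85.6 Ω = 123.3∠-43.9° Ω.

Z = 88.8 - j85.6 Ω = 123.3∠-43.9° Ω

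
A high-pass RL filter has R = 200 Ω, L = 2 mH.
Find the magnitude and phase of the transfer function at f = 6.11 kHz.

Step 1 — Angular frequency: ω = 2π·6110 = 3.839e+04 rad/s.
Step 2 — Transfer function: H(jω) = jωL/(R + jωL).
Step 3 — Numerator jωL = j·76.78; denominator R + jωL = 200 + j76.78.
Step 4 — H = 0.1285 + j0.3346.
Step 5 — Magnitude: |H| = 0.3584 (-8.9 dB); phase: φ = 69.0°.

|H| = 0.3584 (-8.9 dB), φ = 69.0°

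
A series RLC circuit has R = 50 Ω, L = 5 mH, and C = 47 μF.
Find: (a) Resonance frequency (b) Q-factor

Step 1 — Resonance condition Im(Z)=0 gives ω₀ = 1/√(LC).
Step 2 — ω₀ = 1/√(0.005·4.7e-05) = 2063 rad/s.
Step 3 — f₀ = ω₀/(2π) = 328.3 Hz.
Step 4 — Series Q: Q = ω₀L/R = 2063·0.005/50 = 0.2063.

(a) f₀ = 328.3 Hz  (b) Q = 0.2063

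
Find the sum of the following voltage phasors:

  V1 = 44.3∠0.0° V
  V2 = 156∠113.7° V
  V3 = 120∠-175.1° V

Step 1 — Convert each phasor to rectangular form:
  V1 = 44.3·(cos(0.0°) + j·sin(0.0°)) = 44.3 V
  V2 = 156·(cos(113.7°) + j·sin(113.7°)) = -62.7 + j142.8 V
  V3 = 120·(cos(-175.1°) + j·sin(-175.1°)) = -119.6 - j10.25 V
Step 2 — Sum components: V_total = -138 + j132.6 V.
Step 3 — Convert to polar: |V_total| = 191.4 V, ∠V_total = 136.1°.

V_total = 191.4∠136.1° V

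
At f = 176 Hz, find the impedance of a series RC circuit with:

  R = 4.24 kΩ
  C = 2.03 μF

Step 1 — Angular frequency: ω = 2π·f = 2π·176 = 1106 rad/s.
Step 2 — Component impedances:
  R: Z = R = 4240 Ω
  C: Z = 1/(jωC) = -j/(ω·C) = 0 - j445.5 Ω
Step 3 — Series combination: Z_total = R + C = 4240 - j445.5 Ω = 4263∠-6.0° Ω.

Z = 4240 - j445.5 Ω = 4263∠-6.0° Ω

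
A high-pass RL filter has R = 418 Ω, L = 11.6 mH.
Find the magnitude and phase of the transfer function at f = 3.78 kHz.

Step 1 — Angular frequency: ω = 2π·3780 = 2.375e+04 rad/s.
Step 2 — Transfer function: H(jω) = jωL/(R + jωL).
Step 3 — Numerator jωL = j·275.5; denominator R + jωL = 418 + j275.5.
Step 4 — H = 0.3029 + j0.4595.
Step 5 — Magnitude: |H| = 0.5503 (-5.2 dB); phase: φ = 56.6°.

|H| = 0.5503 (-5.2 dB), φ = 56.6°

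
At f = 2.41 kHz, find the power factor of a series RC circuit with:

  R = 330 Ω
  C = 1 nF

Step 1 — Angular frequency: ω = 2π·f = 2π·2410 = 1.514e+04 rad/s.
Step 2 — Component impedances:
  R: Z = R = 330 Ω
  C: Z = 1/(jωC) = -j/(ω·C) = 0 - j6.604e+04 Ω
Step 3 — Series combination: Z_total = R + C = 330 - j6.604e+04 Ω = 6.604e+04∠-89.7° Ω.
Step 4 — Power factor: PF = cos(φ) = Re(Z)/|Z| = 330/6.604e+04 = 0.004997.
Step 5 — Type: Im(Z) = -6.604e+04 ⇒ leading (phase φ = -89.7°).

PF = 0.004997 (leading, φ = -89.7°)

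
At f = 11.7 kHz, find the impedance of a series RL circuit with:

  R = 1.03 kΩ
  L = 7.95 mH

Step 1 — Angular frequency: ω = 2π·f = 2π·1.17e+04 = 7.351e+04 rad/s.
Step 2 — Component impedances:
  R: Z = R = 1030 Ω
  L: Z = jωL = j·7.351e+04·0.00795 = 0 + j584.4 Ω
Step 3 — Series combination: Z_total = R + L = 1030 + j584.4 Ω = 1184∠29.6° Ω.

Z = 1030 + j584.4 Ω = 1184∠29.6° Ω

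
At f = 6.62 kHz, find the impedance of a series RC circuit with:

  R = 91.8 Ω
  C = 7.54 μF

Step 1 — Angular frequency: ω = 2π·f = 2π·6620 = 4.159e+04 rad/s.
Step 2 — Component impedances:
  R: Z = R = 91.8 Ω
  C: Z = 1/(jωC) = -j/(ω·C) = 0 - j3.189 Ω
Step 3 — Series combination: Z_total = R + C = 91.8 - j3.189 Ω = 91.86∠-2.0° Ω.

Z = 91.8 - j3.189 Ω = 91.86∠-2.0° Ω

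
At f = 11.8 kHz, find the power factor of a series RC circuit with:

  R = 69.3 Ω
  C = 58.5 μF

Step 1 — Angular frequency: ω = 2π·f = 2π·1.18e+04 = 7.414e+04 rad/s.
Step 2 — Component impedances:
  R: Z = R = 69.3 Ω
  C: Z = 1/(jωC) = -j/(ω·C) = 0 - j0.2306 Ω
Step 3 — Series combination: Z_total = R + C = 69.3 - j0.2306 Ω = 69.3∠-0.2° Ω.
Step 4 — Power factor: PF = cos(φ) = Re(Z)/|Z| = 69.3/69.3 = 1.
Step 5 — Type: Im(Z) = -0.2306 ⇒ leading (phase φ = -0.2°).

PF = 1 (leading, φ = -0.2°)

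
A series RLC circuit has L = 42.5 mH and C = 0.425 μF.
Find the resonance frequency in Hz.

Step 1 — Resonance condition Im(Z)=0 gives ω₀ = 1/√(LC).
Step 2 — ω₀ = 1/√(0.0425·4.25e-07) = 7441 rad/s.
Step 3 — f₀ = ω₀/(2π) = 1184 Hz.

f₀ = 1184 Hz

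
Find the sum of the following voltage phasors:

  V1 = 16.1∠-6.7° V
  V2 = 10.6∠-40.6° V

Step 1 — Convert each phasor to rectangular form:
  V1 = 16.1·(cos(-6.7°) + j·sin(-6.7°)) = 15.99 - j1.878 V
  V2 = 10.6·(cos(-40.6°) + j·sin(-40.6°)) = 8.048 - j6.898 V
Step 2 — Sum components: V_total = 24.04 - j8.777 V.
Step 3 — Convert to polar: |V_total| = 25.59 V, ∠V_total = -20.1°.

V_total = 25.59∠-20.1° V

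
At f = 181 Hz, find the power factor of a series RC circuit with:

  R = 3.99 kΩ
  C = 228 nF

Step 1 — Angular frequency: ω = 2π·f = 2π·181 = 1137 rad/s.
Step 2 — Component impedances:
  R: Z = R = 3990 Ω
  C: Z = 1/(jωC) = -j/(ω·C) = 0 - j3857 Ω
Step 3 — Series combination: Z_total = R + C = 3990 - j3857 Ω = 5549∠-44.0° Ω.
Step 4 — Power factor: PF = cos(φ) = Re(Z)/|Z| = 3990/5549 = 0.719.
Step 5 — Type: Im(Z) = -3857 ⇒ leading (phase φ = -44.0°).

PF = 0.719 (leading, φ = -44.0°)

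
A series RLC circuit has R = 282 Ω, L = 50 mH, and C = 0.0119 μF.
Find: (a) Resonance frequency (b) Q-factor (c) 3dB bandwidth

Step 1 — Resonance condition Im(Z)=0 gives ω₀ = 1/√(LC).
Step 2 — ω₀ = 1/√(0.05·1.19e-08) = 4.1e+04 rad/s.
Step 3 — f₀ = ω₀/(2π) = 6525 Hz.
Step 4 — Series Q: Q = ω₀L/R = 4.1e+04·0.05/282 = 7.269.
Step 5 — 3dB bandwidth: Δω = ω₀/Q = 5640 rad/s; BW = Δω/(2π) = 897.6 Hz.

(a) f₀ = 6525 Hz  (b) Q = 7.269  (c) BW = 897.6 Hz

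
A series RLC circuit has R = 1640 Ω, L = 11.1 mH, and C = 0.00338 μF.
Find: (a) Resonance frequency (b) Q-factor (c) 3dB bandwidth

Step 1 — Resonance: ω₀ = 1/√(LC) = 1/√(0.0111·3.38e-09) = 1.633e+05 rad/s.
Step 2 — f₀ = ω₀/(2π) = 2.598e+04 Hz.
Step 3 — Series Q: Q = ω₀L/R = 1.633e+05·0.0111/1640 = 1.105.
Step 4 — Bandwidth: Δω = ω₀/Q = 1.477e+05 rad/s; BW = Δω/(2π) = 2.351e+04 Hz.

(a) f₀ = 2.598e+04 Hz  (b) Q = 1.105  (c) BW = 2.351e+04 Hz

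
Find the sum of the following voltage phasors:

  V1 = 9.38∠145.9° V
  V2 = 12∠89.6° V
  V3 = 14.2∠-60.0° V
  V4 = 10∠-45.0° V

Step 1 — Convert each phasor to rectangular form:
  V1 = 9.38·(cos(145.9°) + j·sin(145.9°)) = -7.767 + j5.259 V
  V2 = 12·(cos(89.6°) + j·sin(89.6°)) = 0.08378 + j12 V
  V3 = 14.2·(cos(-60.0°) + j·sin(-60.0°)) = 7.1 - j12.3 V
  V4 = 10·(cos(-45.0°) + j·sin(-45.0°)) = 7.071 - j7.071 V
Step 2 — Sum components: V_total = 6.488 - j2.11 V.
Step 3 — Convert to polar: |V_total| = 6.822 V, ∠V_total = -18.0°.

V_total = 6.822∠-18.0° V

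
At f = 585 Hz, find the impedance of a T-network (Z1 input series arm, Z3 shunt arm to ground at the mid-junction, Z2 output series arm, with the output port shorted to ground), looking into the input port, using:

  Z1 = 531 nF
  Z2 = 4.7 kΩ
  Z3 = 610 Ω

Step 1 — Angular frequency: ω = 2π·f = 2π·585 = 3676 rad/s.
Step 2 — Component impedances:
  Z1: Z = 1/(jωC) = -j/(ω·C) = 0 - j512.4 Ω
  Z2: Z = R = 4700 Ω
  Z3: Z = R = 610 Ω
Step 3 — With the output port shorted to ground, the output series arm Z2 runs from the junction to ground; the shunt arm Z3 also runs from the junction to ground. They appear in parallel: Z3 || Z2 = 539.9 Ω.
Step 4 — Series with input arm Z1: Z_in = Z1 + (Z3 || Z2) = 539.9 - j512.4 Ω = 744.3∠-43.5° Ω.

Z = 539.9 - j512.4 Ω = 744.3∠-43.5° Ω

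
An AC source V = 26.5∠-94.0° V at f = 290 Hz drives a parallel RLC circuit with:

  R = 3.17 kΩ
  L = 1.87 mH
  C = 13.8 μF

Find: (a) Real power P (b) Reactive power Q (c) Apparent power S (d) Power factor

Step 1 — Angular frequency: ω = 2π·f = 2π·290 = 1822 rad/s.
Step 2 — Component impedances:
  R: Z = R = 3170 Ω
  L: Z = jωL = j·1822·0.00187 = 0 + j3.407 Ω
  C: Z = 1/(jωC) = -j/(ω·C) = 0 - j39.77 Ω
Step 3 — Parallel combination: 1/Z_total = 1/R + 1/L + 1/C; Z_total = 0.004381 + j3.727 Ω = 3.727∠89.9° Ω.
Step 4 — Source phasor: V = 26.5∠-94.0° V = -1.849 - j26.44 V.
Step 5 — Current: I = V / Z = -7.094 + j0.4877 A = 7.111∠176.1° A.
Step 6 — Complex power: S = V·I* = 0.2215 + j188.4 VA.
Step 7 — Real power: P = Re(S) = 0.2215 W.
Step 8 — Reactive power: Q = Im(S) = 188.4 VAR.
Step 9 — Apparent power: |S| = 188.4 VA.
Step 10 — Power factor: PF = P/|S| = 0.001176 (lagging).

(a) P = 0.2215 W  (b) Q = 188.4 VAR  (c) S = 188.4 VA  (d) PF = 0.001176 (lagging)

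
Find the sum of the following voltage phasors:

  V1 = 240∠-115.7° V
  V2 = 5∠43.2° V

Step 1 — Convert each phasor to rectangular form:
  V1 = 240·(cos(-115.7°) + j·sin(-115.7°)) = -104.1 - j216.3 V
  V2 = 5·(cos(43.2°) + j·sin(43.2°)) = 3.645 + j3.423 V
Step 2 — Sum components: V_total = -100.4 - j212.8 V.
Step 3 — Convert to polar: |V_total| = 235.3 V, ∠V_total = -115.3°.

V_total = 235.3∠-115.3° V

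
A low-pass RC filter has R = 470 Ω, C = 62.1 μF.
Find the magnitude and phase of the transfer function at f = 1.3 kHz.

Step 1 — Angular frequency: ω = 2π·1300 = 8168 rad/s.
Step 2 — Transfer function: H(jω) = 1/(1 + jωRC).
Step 3 — Denominator: 1 + jωRC = 1 + j·8168·470·6.21e-05 = 1 + j238.4.
Step 4 — H = 1.759e-05 - j0.004194.
Step 5 — Magnitude: |H| = 0.004195 (-47.5 dB); phase: φ = -89.8°.

|H| = 0.004195 (-47.5 dB), φ = -89.8°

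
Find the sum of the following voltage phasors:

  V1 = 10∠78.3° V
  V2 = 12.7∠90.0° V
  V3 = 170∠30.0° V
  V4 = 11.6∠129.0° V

Step 1 — Convert each phasor to rectangular form:
  V1 = 10·(cos(78.3°) + j·sin(78.3°)) = 2.028 + j9.792 V
  V2 = 12.7·(cos(90.0°) + j·sin(90.0°)) = 0 + j12.7 V
  V3 = 170·(cos(30.0°) + j·sin(30.0°)) = 147.2 + j85 V
  V4 = 11.6·(cos(129.0°) + j·sin(129.0°)) = -7.3 + j9.015 V
Step 2 — Sum components: V_total = 142 + j116.5 V.
Step 3 — Convert to polar: |V_total| = 183.6 V, ∠V_total = 39.4°.

V_total = 183.6∠39.4° V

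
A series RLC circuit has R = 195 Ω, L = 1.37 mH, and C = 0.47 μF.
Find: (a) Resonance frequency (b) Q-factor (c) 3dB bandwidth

Step 1 — Resonance condition Im(Z)=0 gives ω₀ = 1/√(LC).
Step 2 — ω₀ = 1/√(0.00137·4.7e-07) = 3.941e+04 rad/s.
Step 3 — f₀ = ω₀/(2π) = 6272 Hz.
Step 4 — Series Q: Q = ω₀L/R = 3.941e+04·0.00137/195 = 0.2769.
Step 5 — 3dB bandwidth: Δω = ω₀/Q = 1.423e+05 rad/s; BW = Δω/(2π) = 2.265e+04 Hz.

(a) f₀ = 6272 Hz  (b) Q = 0.2769  (c) BW = 2.265e+04 Hz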